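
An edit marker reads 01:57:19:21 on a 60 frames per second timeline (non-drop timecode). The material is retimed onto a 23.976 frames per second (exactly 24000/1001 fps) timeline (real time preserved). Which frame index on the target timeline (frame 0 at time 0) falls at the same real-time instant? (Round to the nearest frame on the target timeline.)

frame 168776

Source frame index: (1×3600 + 57×60 + 19) × 60 + 21 = 422361.
Real time: 422361 / (60) = 140787/20 s.
Target frame: (140787/20) × (24000/1001) = 168944400/1001 ≈ 168775.624 → 168776.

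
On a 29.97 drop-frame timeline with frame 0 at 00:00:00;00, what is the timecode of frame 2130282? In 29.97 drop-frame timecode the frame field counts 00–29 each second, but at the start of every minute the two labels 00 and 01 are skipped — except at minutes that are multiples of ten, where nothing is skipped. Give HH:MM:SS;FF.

Ten DF minutes hold 17982 frames, so frame 2130282 lies in block 118 (frames 2121876–2139857) with 8406 frames into that block.
The block's first minute is 1800 frames and the rest 1798 each; 8406 frames reaches minute 4, so 118 × 18 + 4 × 2 = 2132 labels have been skipped so far.
Adding those back, label number 2130282 + 2132 = 2132414 at 30 labels/s is 71080 s + 14 f = 19 h 44 min 40 s frame 14, i.e. 19:44:40;14.

19:44:40;14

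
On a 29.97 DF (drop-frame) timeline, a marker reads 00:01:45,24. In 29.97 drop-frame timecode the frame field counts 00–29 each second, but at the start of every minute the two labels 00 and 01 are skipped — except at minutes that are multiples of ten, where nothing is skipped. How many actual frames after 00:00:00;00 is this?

3172

Complete 10-minute blocks: 0, each 17982 frames → 0.
Remaining 1 whole minute in the current block: 1800 + 0 × 1798 = 1800 frames.
Within the current minute: 45 × 30 + 24 − 2 = 1372 (labels ;00/;01 skipped at this minute). Total = 0 + 1800 + 1372 = 3172.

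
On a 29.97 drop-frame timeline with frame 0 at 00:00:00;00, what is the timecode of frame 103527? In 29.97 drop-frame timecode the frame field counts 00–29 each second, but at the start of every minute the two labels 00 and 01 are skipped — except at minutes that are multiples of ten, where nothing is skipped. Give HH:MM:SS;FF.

00:57:34;11

Each 10-minute DF block holds 10 × 60 × 30 − 9 × 2 = 17982 frames. 103527 ÷ 17982 → 5 full blocks, remainder 13617.
Within the partial block the first minute is 1800 frames and each further minute 1798, so 7 further minute boundaries passed. Total skipped labels = 18 × 5 + 2 × 7 = 104.
Non-drop label index = 103527 + 104 = 103631; at 30 labels/s that is 00:57:34:11, i.e. DF 00:57:34;11.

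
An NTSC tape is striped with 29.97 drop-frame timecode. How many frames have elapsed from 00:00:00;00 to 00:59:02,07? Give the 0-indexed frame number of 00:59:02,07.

106159

Complete 10-minute blocks: 5, each 17982 frames → 89910.
Remaining 9 whole minutes in the current block: 1800 + 8 × 1798 = 16184 frames.
Within the current minute: 2 × 30 + 7 − 2 = 65 (labels ;00/;01 skipped at this minute). Total = 89910 + 16184 + 65 = 106159.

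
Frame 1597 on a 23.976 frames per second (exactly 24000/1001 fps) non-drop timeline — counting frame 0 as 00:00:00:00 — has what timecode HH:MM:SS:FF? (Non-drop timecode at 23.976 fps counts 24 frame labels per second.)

00:01:06:13

1597 ÷ 24 = 66 full seconds, remainder 13 frames.
66 s = 0 h 1 min 6 s.
Timecode: 00:01:06:13.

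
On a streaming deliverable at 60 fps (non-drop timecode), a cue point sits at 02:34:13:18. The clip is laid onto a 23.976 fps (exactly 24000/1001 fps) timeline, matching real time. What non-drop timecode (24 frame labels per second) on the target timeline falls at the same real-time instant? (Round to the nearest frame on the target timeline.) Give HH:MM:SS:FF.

02:34:04:01

Source frame index: (2×3600 + 34×60 + 13) × 60 + 18 = 555198.
Real time: 555198 / (60) = 92533/10 s.
Target frame: (92533/10) × (24000/1001) = 31725600/143 ≈ 221857.343 → 221857.
At 24 labels/s: frame 221857 → 02:34:04:01.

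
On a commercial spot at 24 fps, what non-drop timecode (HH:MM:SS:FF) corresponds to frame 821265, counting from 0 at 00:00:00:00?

09:30:19:09

821265 ÷ 24 = 34219 full seconds, remainder 9 frames.
34219 s = 9 h 30 min 19 s.
Timecode: 09:30:19:09.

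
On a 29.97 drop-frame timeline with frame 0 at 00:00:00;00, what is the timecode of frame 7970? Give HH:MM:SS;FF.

Each 10-minute DF block holds 10 × 60 × 30 − 9 × 2 = 17982 frames. 7970 ÷ 17982 → 0 full blocks, remainder 7970.
Within the partial block the first minute is 1800 frames and each further minute 1798, so 4 further minute boundaries passed. Total skipped labels = 18 × 0 + 2 × 4 = 8.
Non-drop label index = 7970 + 8 = 7978; at 30 labels/s that is 00:04:25:28, i.e. DF 00:04:25;28.

00:04:25;28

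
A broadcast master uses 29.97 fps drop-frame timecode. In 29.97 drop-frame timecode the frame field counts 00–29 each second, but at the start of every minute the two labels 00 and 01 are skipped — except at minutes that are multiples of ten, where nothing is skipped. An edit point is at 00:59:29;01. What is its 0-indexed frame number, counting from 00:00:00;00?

As if non-drop at 30 labels/s: (0 × 3600 + 59 × 60 + 29) × 30 + 1 = 107071.
Minute boundaries passed: 59; those not divisible by 10: 59 − 5 = 54; dropped labels = 2 × 54 = 108.
Actual frame index = 107071 − 108 = 106963.

106963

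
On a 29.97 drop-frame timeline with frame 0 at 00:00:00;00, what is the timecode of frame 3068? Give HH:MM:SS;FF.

00:01:42;10

Ten DF minutes hold 17982 frames, so frame 3068 lies in block 0 (frames 0–17981) with 3068 frames into that block.
The block's first minute is 1800 frames and the rest 1798 each; 3068 frames reaches minute 1, so 0 × 18 + 1 × 2 = 2 labels have been skipped so far.
Adding those back, label number 3068 + 2 = 3070 at 30 labels/s is 102 s + 10 f = 0 h 1 min 42 s frame 10, i.e. 00:01:42;10.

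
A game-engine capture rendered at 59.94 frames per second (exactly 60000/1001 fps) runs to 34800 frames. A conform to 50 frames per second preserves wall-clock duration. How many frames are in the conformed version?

29029 frames

Target frames = source frames × (target rate / source rate) = 34800 × (50)/(60000/1001) = 34800 × 1001/1200 = 29029.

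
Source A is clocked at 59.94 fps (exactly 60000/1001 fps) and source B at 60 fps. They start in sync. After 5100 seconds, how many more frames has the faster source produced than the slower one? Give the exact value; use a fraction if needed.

306000/1001 frames

A emits 60000/1001 × 5100 = 306000000/1001 frames; B emits 60 × 5100 = 306000.
Difference = 306000/1001 frames (≈ 305.6943); B is ahead of A.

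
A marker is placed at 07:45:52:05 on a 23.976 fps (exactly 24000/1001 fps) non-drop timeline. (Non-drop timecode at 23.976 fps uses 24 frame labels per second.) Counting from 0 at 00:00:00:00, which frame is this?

Total seconds to the label: (7 × 3600 + 45 × 60 + 52) = 27952.
Frame index = 27952 × 24 + 5 = 670853.

670853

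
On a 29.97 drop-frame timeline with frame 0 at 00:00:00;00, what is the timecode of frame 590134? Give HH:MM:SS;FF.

Each 10-minute DF block holds 10 × 60 × 30 − 9 × 2 = 17982 frames. 590134 ÷ 17982 → 32 full blocks, remainder 14710.
Within the partial block the first minute is 1800 frames and each further minute 1798, so 8 further minute boundaries passed. Total skipped labels = 18 × 32 + 2 × 8 = 592.
Non-drop label index = 590134 + 592 = 590726; at 30 labels/s that is 05:28:10:26, i.e. DF 05:28:10;26.

05:28:10;26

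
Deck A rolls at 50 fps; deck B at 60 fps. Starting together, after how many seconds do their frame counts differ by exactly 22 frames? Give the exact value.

2.2 seconds

The gap grows by |60 − 50| = 10 frames per second.
Time for a 22-frame gap: 22 ÷ (10) = 2.2 s.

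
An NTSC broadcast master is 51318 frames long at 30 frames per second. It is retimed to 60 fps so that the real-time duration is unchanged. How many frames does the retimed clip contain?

102636 frames

Frames at target rate = 51318 × (60) / (30) = 102636.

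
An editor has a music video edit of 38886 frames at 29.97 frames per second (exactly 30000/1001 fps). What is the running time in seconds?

1297.4962 seconds

Running time = 38886 / (30000/1001) = 1297.4962 s.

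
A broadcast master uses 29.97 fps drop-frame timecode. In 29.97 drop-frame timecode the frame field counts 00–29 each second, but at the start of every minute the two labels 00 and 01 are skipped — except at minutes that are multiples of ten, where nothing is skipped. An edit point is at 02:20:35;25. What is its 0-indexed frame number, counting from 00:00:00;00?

As if non-drop at 30 labels/s: (2 × 3600 + 20 × 60 + 35) × 30 + 25 = 253075.
Minute boundaries passed: 140; those not divisible by 10: 140 − 14 = 126; dropped labels = 2 × 126 = 252.
Actual frame index = 253075 − 252 = 252823.

252823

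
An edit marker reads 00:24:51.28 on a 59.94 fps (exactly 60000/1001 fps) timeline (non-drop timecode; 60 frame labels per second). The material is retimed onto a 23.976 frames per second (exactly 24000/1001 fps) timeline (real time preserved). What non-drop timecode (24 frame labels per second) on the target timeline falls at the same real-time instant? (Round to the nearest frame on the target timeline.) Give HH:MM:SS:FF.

Source frame index: (0×3600 + 24×60 + 51) × 60 + 28 = 89488.
Real time: 89488 / (60000/1001) = 5598593/3750 s.
Target frame: (5598593/3750) × (24000/1001) = 178976/5 ≈ 35795.200 → 35795.
At 24 labels/s: frame 35795 → 00:24:51:11.

00:24:51:11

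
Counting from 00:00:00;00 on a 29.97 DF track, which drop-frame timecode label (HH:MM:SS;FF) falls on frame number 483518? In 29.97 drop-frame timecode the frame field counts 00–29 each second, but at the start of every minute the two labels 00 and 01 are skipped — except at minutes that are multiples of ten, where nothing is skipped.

Ten DF minutes hold 17982 frames, so frame 483518 lies in block 26 (frames 467532–485513) with 15986 frames into that block.
The block's first minute is 1800 frames and the rest 1798 each; 15986 frames reaches minute 8, so 26 × 18 + 8 × 2 = 484 labels have been skipped so far.
Adding those back, label number 483518 + 484 = 484002 at 30 labels/s is 16133 s + 12 f = 4 h 28 min 53 s frame 12, i.e. 04:28:53;12.

04:28:53;12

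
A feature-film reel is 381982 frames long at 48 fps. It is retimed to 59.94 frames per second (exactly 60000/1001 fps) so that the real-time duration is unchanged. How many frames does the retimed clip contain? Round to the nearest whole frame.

477000 frames

Frames at target rate = 381982 × (60000/1001) / (48) = 477477500/1001 ≈ 477000.500.
Nearest whole frame: 477000.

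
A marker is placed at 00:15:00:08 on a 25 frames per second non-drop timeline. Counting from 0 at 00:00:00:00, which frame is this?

Total seconds to the label: (0 × 3600 + 15 × 60 + 0) = 900.
Frame index = 900 × 25 + 8 = 22508.

22508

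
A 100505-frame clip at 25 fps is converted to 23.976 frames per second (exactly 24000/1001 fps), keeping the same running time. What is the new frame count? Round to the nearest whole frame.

Frames at target rate = 100505 × (24000/1001) / (25) = 96484800/1001 ≈ 96388.412.
Nearest whole frame: 96388.

96388 frames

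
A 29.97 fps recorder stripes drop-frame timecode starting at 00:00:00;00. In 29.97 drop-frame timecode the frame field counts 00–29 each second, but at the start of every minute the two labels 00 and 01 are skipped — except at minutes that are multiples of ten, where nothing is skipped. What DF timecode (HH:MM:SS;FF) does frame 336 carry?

00:00:11;06

Each 10-minute DF block holds 10 × 60 × 30 − 9 × 2 = 17982 frames. 336 ÷ 17982 → 0 full blocks, remainder 336.
Within the partial block the first minute is 1800 frames and each further minute 1798, so 0 further minute boundaries passed. Total skipped labels = 18 × 0 + 2 × 0 = 0.
Non-drop label index = 336 + 0 = 336; at 30 labels/s that is 00:00:11:06, i.e. DF 00:00:11;06.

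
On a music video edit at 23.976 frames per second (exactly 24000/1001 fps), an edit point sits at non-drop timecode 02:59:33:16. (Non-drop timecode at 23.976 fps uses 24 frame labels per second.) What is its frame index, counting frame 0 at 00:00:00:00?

258568

Total seconds to the label: (2 × 3600 + 59 × 60 + 33) = 10773.
Frame index = 10773 × 24 + 16 = 258568.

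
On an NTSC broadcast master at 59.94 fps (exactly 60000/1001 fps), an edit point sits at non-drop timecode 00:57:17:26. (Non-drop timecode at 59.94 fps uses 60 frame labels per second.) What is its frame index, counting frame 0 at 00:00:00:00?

frame 206246

Total seconds to the label: (0 × 3600 + 57 × 60 + 17) = 3437.
Frame index = 3437 × 60 + 26 = 206246.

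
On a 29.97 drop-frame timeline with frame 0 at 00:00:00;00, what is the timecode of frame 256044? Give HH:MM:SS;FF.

Ten DF minutes hold 17982 frames, so frame 256044 lies in block 14 (frames 251748–269729) with 4296 frames into that block.
The block's first minute is 1800 frames and the rest 1798 each; 4296 frames reaches minute 2, so 14 × 18 + 2 × 2 = 256 labels have been skipped so far.
Adding those back, label number 256044 + 256 = 256300 at 30 labels/s is 8543 s + 10 f = 2 h 22 min 23 s frame 10, i.e. 02:22:23;10.

02:22:23;10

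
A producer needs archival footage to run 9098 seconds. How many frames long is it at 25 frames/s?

227450 frames

Frames = 9098 × 25 = 227450.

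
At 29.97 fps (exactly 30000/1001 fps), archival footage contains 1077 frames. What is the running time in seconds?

35.9359 seconds

Running time = 1077 / (30000/1001) = 35.9359 s.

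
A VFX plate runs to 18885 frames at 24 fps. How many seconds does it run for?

786.875 seconds

Running time = 18885 / (24) = 786.875 s.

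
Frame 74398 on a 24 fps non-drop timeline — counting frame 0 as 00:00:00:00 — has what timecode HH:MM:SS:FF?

00:51:39:22

74398 ÷ 24 = 3099 full seconds, remainder 22 frames.
3099 s = 0 h 51 min 39 s.
Timecode: 00:51:39:22.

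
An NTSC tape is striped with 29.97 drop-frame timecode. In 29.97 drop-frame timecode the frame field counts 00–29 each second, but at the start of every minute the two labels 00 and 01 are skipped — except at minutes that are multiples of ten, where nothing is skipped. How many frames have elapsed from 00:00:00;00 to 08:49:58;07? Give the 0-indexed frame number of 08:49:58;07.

952993

As if non-drop at 30 labels/s: (8 × 3600 + 49 × 60 + 58) × 30 + 7 = 953947.
Minute boundaries passed: 529; those not divisible by 10: 529 − 52 = 477; dropped labels = 2 × 477 = 954.
Actual frame index = 953947 − 954 = 952993.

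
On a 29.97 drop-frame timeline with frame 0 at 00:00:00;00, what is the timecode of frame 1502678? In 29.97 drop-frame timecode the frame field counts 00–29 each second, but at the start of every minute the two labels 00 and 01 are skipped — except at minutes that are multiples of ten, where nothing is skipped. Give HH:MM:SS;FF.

Ten DF minutes hold 17982 frames, so frame 1502678 lies in block 83 (frames 1492506–1510487) with 10172 frames into that block.
The block's first minute is 1800 frames and the rest 1798 each; 10172 frames reaches minute 5, so 83 × 18 + 5 × 2 = 1504 labels have been skipped so far.
Adding those back, label number 1502678 + 1504 = 1504182 at 30 labels/s is 50139 s + 12 f = 13 h 55 min 39 s frame 12, i.e. 13:55:39;12.

13:55:39;12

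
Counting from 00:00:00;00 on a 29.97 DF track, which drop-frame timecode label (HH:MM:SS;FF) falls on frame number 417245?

03:52:02;03

Each 10-minute DF block holds 10 × 60 × 30 − 9 × 2 = 17982 frames. 417245 ÷ 17982 → 23 full blocks, remainder 3659.
Within the partial block the first minute is 1800 frames and each further minute 1798, so 2 further minute boundaries passed. Total skipped labels = 18 × 23 + 2 × 2 = 418.
Non-drop label index = 417245 + 418 = 417663; at 30 labels/s that is 03:52:02:03, i.e. DF 03:52:02;03.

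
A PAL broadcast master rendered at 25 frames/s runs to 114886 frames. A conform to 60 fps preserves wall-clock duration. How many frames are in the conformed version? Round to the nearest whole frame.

Frames at target rate = 114886 × (60) / (25) = 1378632/5 ≈ 275726.400.
Nearest whole frame: 275726.

275726 frames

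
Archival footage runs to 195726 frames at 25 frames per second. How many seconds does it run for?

7829.04 seconds

Running time = 195726 / (25) = 7829.04 s.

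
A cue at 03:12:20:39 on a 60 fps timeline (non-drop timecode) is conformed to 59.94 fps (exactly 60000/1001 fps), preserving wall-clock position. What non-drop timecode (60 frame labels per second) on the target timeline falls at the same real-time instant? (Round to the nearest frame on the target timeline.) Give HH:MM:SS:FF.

03:12:09:07

Source frame index: (3×3600 + 12×60 + 20) × 60 + 39 = 692439.
Real time: 692439 / (60) = 230813/20 s.
Target frame: (230813/20) × (60000/1001) = 62949000/91 ≈ 691747.253 → 691747.
At 60 labels/s: frame 691747 → 03:12:09:07.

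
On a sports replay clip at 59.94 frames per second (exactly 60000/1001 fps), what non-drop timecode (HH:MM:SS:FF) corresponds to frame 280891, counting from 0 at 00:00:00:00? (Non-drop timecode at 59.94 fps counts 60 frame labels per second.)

01:18:01:31

280891 ÷ 60 = 4681 full seconds, remainder 31 frames.
4681 s = 1 h 18 min 1 s.
Timecode: 01:18:01:31.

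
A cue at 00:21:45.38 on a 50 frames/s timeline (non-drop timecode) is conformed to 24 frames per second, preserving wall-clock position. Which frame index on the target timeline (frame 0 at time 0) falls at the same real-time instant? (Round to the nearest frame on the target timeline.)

Source frame index: (0×3600 + 21×60 + 45) × 50 + 38 = 65288.
Real time: 65288 / (50) = 32644/25 s.
Target frame: (32644/25) × (24) = 783456/25 ≈ 31338.240 → 31338.

frame 31338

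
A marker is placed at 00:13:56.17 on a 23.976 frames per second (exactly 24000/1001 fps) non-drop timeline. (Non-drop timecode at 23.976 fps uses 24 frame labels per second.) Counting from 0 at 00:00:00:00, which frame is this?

Total seconds to the label: (0 × 3600 + 13 × 60 + 56) = 836.
Frame index = 836 × 24 + 17 = 20081.

20081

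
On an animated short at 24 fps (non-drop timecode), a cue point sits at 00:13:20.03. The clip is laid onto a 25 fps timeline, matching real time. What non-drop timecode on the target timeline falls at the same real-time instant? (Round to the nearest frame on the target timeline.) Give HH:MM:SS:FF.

00:13:20:03

Source frame index: (0×3600 + 13×60 + 20) × 24 + 3 = 19203.
Real time: 19203 / (24) = 6401/8 s.
Target frame: (6401/8) × (25) = 160025/8 ≈ 20003.125 → 20003.
At 25 labels/s: frame 20003 → 00:13:20:03.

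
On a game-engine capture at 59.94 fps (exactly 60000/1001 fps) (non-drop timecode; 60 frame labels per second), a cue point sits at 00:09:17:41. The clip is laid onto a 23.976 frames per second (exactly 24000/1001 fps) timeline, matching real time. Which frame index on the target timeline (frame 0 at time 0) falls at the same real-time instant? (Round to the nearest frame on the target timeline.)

frame 13384

Source frame index: (0×3600 + 9×60 + 17) × 60 + 41 = 33461.
Real time: 33461 / (60000/1001) = 33494461/60000 s.
Target frame: (33494461/60000) × (24000/1001) = 66922/5 ≈ 13384.400 → 13384.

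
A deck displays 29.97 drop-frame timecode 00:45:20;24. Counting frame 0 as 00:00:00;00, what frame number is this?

As if non-drop at 30 labels/s: (0 × 3600 + 45 × 60 + 20) × 30 + 24 = 81624.
Minute boundaries passed: 45; those not divisible by 10: 45 − 4 = 41; dropped labels = 2 × 41 = 82.
Actual frame index = 81624 − 82 = 81542.

81542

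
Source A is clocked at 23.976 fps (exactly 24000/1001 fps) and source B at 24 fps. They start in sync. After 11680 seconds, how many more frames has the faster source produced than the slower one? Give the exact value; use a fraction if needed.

A emits 24000/1001 × 11680 = 280320000/1001 frames; B emits 24 × 11680 = 280320.
Difference = 280320/1001 frames (≈ 280.0400); B is ahead of A.

280320/1001 frames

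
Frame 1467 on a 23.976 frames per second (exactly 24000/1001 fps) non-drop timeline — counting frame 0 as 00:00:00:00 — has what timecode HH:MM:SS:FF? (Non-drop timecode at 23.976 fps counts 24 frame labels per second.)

00:01:01:03

1467 ÷ 24 = 61 full seconds, remainder 3 frames.
61 s = 0 h 1 min 1 s.
Timecode: 00:01:01:03.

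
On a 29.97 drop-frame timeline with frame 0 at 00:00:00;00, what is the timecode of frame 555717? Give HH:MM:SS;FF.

Ten DF minutes hold 17982 frames, so frame 555717 lies in block 30 (frames 539460–557441) with 16257 frames into that block.
The block's first minute is 1800 frames and the rest 1798 each; 16257 frames reaches minute 9, so 30 × 18 + 9 × 2 = 558 labels have been skipped so far.
Adding those back, label number 555717 + 558 = 556275 at 30 labels/s is 18542 s + 15 f = 5 h 9 min 2 s frame 15, i.e. 05:09:02;15.

05:09:02;15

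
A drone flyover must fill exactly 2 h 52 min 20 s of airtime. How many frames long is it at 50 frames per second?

517000 frames

2 h 52 min 20 s = 10340 s.
Frames = 10340 × 50 = 517000.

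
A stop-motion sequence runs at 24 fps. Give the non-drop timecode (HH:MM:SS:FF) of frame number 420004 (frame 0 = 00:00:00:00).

04:51:40:04

420004 ÷ 24 = 17500 full seconds, remainder 4 frames.
17500 s = 4 h 51 min 40 s.
Timecode: 04:51:40:04.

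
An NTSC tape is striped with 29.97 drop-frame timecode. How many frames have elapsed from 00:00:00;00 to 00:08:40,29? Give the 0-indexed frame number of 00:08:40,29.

Complete 10-minute blocks: 0, each 17982 frames → 0.
Remaining 8 whole minutes in the current block: 1800 + 7 × 1798 = 14386 frames.
Within the current minute: 40 × 30 + 29 − 2 = 1227 (labels ;00/;01 skipped at this minute). Total = 0 + 14386 + 1227 = 15613.

15613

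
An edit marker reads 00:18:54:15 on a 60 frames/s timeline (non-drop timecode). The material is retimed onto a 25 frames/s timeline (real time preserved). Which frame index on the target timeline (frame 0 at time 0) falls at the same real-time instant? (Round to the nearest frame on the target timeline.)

Source frame index: (0×3600 + 18×60 + 54) × 60 + 15 = 68055.
Real time: 68055 / (60) = 4537/4 s.
Target frame: (4537/4) × (25) = 113425/4 ≈ 28356.250 → 28356.

frame 28356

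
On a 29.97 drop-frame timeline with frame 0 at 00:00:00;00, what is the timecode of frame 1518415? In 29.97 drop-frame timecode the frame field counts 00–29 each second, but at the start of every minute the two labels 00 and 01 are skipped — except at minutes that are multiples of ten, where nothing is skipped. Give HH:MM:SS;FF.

Each 10-minute DF block holds 10 × 60 × 30 − 9 × 2 = 17982 frames. 1518415 ÷ 17982 → 84 full blocks, remainder 7927.
Within the partial block the first minute is 1800 frames and each further minute 1798, so 4 further minute boundaries passed. Total skipped labels = 18 × 84 + 2 × 4 = 1520.
Non-drop label index = 1518415 + 1520 = 1519935; at 30 labels/s that is 14:04:24:15, i.e. DF 14:04:24;15.

14:04:24;15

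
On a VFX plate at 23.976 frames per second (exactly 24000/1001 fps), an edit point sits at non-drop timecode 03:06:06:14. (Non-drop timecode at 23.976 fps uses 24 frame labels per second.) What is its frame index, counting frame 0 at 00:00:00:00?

267998

Total seconds to the label: (3 × 3600 + 6 × 60 + 6) = 11166.
Frame index = 11166 × 24 + 14 = 267998.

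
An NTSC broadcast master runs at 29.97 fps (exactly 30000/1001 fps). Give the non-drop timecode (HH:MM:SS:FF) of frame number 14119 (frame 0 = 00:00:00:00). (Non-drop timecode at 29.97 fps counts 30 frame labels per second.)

14119 ÷ 30 = 470 full seconds, remainder 19 frames.
470 s = 0 h 7 min 50 s.
Timecode: 00:07:50:19.

00:07:50:19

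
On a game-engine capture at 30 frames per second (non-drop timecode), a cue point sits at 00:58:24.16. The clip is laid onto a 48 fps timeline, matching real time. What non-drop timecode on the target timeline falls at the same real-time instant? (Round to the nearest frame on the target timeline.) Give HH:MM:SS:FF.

Source frame index: (0×3600 + 58×60 + 24) × 30 + 16 = 105136.
Real time: 105136 / (30) = 52568/15 s.
Target frame: (52568/15) × (48) = 841088/5 ≈ 168217.600 → 168218.
At 48 labels/s: frame 168218 → 00:58:24:26.

00:58:24:26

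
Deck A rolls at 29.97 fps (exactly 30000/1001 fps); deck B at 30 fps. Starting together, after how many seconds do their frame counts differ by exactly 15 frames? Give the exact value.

The gap grows by |30 − 30000/1001| = 30/1001 frames per second.
Time for a 15-frame gap: 15 ÷ (30/1001) = 500.5 s.

500.5 seconds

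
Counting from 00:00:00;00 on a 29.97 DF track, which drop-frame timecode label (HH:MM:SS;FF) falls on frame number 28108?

00:15:37;26

Each 10-minute DF block holds 10 × 60 × 30 − 9 × 2 = 17982 frames. 28108 ÷ 17982 → 1 full block, remainder 10126.
Within the partial block the first minute is 1800 frames and each further minute 1798, so 5 further minute boundaries passed. Total skipped labels = 18 × 1 + 2 × 5 = 28.
Non-drop label index = 28108 + 28 = 28136; at 30 labels/s that is 00:15:37:26, i.e. DF 00:15:37;26.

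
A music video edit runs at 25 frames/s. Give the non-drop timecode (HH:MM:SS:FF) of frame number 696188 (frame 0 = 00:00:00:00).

07:44:07:13

696188 ÷ 25 = 27847 full seconds, remainder 13 frames.
27847 s = 7 h 44 min 7 s.
Timecode: 07:44:07:13.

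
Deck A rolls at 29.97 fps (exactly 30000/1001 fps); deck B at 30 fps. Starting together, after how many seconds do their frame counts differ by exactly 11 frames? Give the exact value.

The gap grows by |30 − 30000/1001| = 30/1001 frames per second.
Time for a 11-frame gap: 11 ÷ (30/1001) = 11011/30 s.

11011/30 seconds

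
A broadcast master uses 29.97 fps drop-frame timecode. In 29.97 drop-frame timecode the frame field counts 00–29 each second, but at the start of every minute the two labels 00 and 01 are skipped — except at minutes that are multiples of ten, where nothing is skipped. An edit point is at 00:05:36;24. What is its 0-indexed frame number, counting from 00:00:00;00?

10094

Complete 10-minute blocks: 0, each 17982 frames → 0.
Remaining 5 whole minutes in the current block: 1800 + 4 × 1798 = 8992 frames.
Within the current minute: 36 × 30 + 24 − 2 = 1102 (labels ;00/;01 skipped at this minute). Total = 0 + 8992 + 1102 = 10094.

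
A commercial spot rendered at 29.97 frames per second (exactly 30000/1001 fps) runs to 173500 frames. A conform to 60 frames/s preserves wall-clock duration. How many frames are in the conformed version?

Target frames = source frames × (target rate / source rate) = 173500 × (60)/(30000/1001) = 173500 × 1001/500 = 347347.

347347 frames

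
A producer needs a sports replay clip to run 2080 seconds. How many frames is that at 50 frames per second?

104000 frames

Frames = 2080 × 50 = 104000.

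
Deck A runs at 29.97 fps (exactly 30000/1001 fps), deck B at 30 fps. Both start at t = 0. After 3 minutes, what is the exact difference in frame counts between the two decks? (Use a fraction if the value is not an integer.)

3 min = 180 s.
A emits 30000/1001 × 180 = 5400000/1001 frames; B emits 30 × 180 = 5400.
Difference = 5400/1001 frames (≈ 5.3946); B is ahead of A.

5400/1001 frames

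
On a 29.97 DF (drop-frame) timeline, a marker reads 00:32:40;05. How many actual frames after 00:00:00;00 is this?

58747

Complete 10-minute blocks: 3, each 17982 frames → 53946.
Remaining 2 whole minutes in the current block: 1800 + 1 × 1798 = 3598 frames.
Within the current minute: 40 × 30 + 5 − 2 = 1203 (labels ;00/;01 skipped at this minute). Total = 53946 + 3598 + 1203 = 58747.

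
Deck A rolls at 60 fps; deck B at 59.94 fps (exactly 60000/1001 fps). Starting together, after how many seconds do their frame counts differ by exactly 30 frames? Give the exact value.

500.5 seconds

The gap grows by |60000/1001 − 60| = 60/1001 frames per second.
Time for a 30-frame gap: 30 ÷ (60/1001) = 500.5 s.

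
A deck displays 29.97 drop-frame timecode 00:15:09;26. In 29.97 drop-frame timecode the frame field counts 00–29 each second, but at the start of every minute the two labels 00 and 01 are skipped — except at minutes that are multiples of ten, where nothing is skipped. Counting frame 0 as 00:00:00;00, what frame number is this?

27268

As if non-drop at 30 labels/s: (0 × 3600 + 15 × 60 + 9) × 30 + 26 = 27296.
Minute boundaries passed: 15; those not divisible by 10: 15 − 1 = 14; dropped labels = 2 × 14 = 28.
Actual frame index = 27296 − 28 = 27268.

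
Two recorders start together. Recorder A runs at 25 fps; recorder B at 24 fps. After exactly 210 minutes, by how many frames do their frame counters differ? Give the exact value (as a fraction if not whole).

12600 frames

210 min = 12600 s.
A emits 25 × 12600 = 315000 frames; B emits 24 × 12600 = 302400.
Difference = 12600 frames; B is behind A.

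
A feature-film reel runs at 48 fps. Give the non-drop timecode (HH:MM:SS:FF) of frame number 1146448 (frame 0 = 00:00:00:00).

1146448 ÷ 48 = 23884 full seconds, remainder 16 frames.
23884 s = 6 h 38 min 4 s.
Timecode: 06:38:04:16.

06:38:04:16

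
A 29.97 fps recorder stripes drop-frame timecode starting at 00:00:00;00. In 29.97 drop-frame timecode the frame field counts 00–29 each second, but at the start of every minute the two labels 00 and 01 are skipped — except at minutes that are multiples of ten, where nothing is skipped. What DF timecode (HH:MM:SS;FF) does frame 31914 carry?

Each 10-minute DF block holds 10 × 60 × 30 − 9 × 2 = 17982 frames. 31914 ÷ 17982 → 1 full block, remainder 13932.
Within the partial block the first minute is 1800 frames and each further minute 1798, so 7 further minute boundaries passed. Total skipped labels = 18 × 1 + 2 × 7 = 32.
Non-drop label index = 31914 + 32 = 31946; at 30 labels/s that is 00:17:44:26, i.e. DF 00:17:44;26.

00:17:44;26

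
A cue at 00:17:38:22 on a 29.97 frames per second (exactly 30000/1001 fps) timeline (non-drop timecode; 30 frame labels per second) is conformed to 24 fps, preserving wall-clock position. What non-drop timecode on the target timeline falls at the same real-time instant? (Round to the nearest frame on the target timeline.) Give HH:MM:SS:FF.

Source frame index: (0×3600 + 17×60 + 38) × 30 + 22 = 31762.
Real time: 31762 / (30000/1001) = 15896881/15000 s.
Target frame: (15896881/15000) × (24) = 15896881/625 ≈ 25435.010 → 25435.
At 24 labels/s: frame 25435 → 00:17:39:19.

00:17:39:19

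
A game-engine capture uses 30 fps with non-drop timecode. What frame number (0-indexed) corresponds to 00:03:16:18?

5898

Total seconds to the label: (0 × 3600 + 3 × 60 + 16) = 196.
Frame index = 196 × 30 + 18 = 5898.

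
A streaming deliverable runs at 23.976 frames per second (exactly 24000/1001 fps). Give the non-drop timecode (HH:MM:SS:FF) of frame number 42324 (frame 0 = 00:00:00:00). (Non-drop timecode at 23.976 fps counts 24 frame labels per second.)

42324 ÷ 24 = 1763 full seconds, remainder 12 frames.
1763 s = 0 h 29 min 23 s.
Timecode: 00:29:23:12.

00:29:23:12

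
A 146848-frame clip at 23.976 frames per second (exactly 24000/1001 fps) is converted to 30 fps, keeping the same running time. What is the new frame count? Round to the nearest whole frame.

Frames at target rate = 146848 × (30) / (24000/1001) = 4593589/25 ≈ 183743.560.
Nearest whole frame: 183744.

183744 frames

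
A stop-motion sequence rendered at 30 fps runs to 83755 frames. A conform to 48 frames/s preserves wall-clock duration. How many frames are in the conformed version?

134008 frames

Frames at target rate = 83755 × (48) / (30) = 134008.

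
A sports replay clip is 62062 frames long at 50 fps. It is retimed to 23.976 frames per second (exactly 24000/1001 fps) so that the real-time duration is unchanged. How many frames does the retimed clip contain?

29760 frames

Target frames = source frames × (target rate / source rate) = 62062 × (24000/1001)/(50) = 62062 × 480/1001 = 29760.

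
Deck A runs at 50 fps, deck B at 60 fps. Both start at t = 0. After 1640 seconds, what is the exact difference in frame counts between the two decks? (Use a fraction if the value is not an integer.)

A emits 50 × 1640 = 82000 frames; B emits 60 × 1640 = 98400.
Difference = 16400 frames; B is ahead of A.

16400 frames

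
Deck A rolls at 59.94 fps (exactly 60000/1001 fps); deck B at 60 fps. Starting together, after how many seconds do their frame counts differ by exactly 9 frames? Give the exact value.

150.15 seconds

The gap grows by |60 − 60000/1001| = 60/1001 frames per second.
Time for a 9-frame gap: 9 ÷ (60/1001) = 150.15 s.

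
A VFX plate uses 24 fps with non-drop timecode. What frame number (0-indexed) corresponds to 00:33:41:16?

48520

Total seconds to the label: (0 × 3600 + 33 × 60 + 41) = 2021.
Frame index = 2021 × 24 + 16 = 48520.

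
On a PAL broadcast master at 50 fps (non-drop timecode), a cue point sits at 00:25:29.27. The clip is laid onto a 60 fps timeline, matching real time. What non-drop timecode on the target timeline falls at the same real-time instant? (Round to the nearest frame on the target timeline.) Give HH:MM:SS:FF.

Source frame index: (0×3600 + 25×60 + 29) × 50 + 27 = 76477.
Real time: 76477 / (50) = 76477/50 s.
Target frame: (76477/50) × (60) = 458862/5 ≈ 91772.400 → 91772.
At 60 labels/s: frame 91772 → 00:25:29:32.

00:25:29:32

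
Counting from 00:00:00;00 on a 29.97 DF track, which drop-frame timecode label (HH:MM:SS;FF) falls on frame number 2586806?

Ten DF minutes hold 17982 frames, so frame 2586806 lies in block 143 (frames 2571426–2589407) with 15380 frames into that block.
The block's first minute is 1800 frames and the rest 1798 each; 15380 frames reaches minute 8, so 143 × 18 + 8 × 2 = 2590 labels have been skipped so far.
Adding those back, label number 2586806 + 2590 = 2589396 at 30 labels/s is 86313 s + 6 f = 23 h 58 min 33 s frame 6, i.e. 23:58:33;06.

23:58:33;06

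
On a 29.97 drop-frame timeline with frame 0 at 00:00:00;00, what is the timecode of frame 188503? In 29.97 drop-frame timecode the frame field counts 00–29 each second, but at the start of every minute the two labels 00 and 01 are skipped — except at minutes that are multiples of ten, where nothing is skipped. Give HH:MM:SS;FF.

Ten DF minutes hold 17982 frames, so frame 188503 lies in block 10 (frames 179820–197801) with 8683 frames into that block.
The block's first minute is 1800 frames and the rest 1798 each; 8683 frames reaches minute 4, so 10 × 18 + 4 × 2 = 188 labels have been skipped so far.
Adding those back, label number 188503 + 188 = 188691 at 30 labels/s is 6289 s + 21 f = 1 h 44 min 49 s frame 21, i.e. 01:44:49;21.

01:44:49;21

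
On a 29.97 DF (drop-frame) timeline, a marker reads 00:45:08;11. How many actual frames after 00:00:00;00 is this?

81169

As if non-drop at 30 labels/s: (0 × 3600 + 45 × 60 + 8) × 30 + 11 = 81251.
Minute boundaries passed: 45; those not divisible by 10: 45 − 4 = 41; dropped labels = 2 × 41 = 82.
Actual frame index = 81251 − 82 = 81169.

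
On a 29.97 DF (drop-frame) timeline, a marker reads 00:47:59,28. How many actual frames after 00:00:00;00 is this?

Complete 10-minute blocks: 4, each 17982 frames → 71928.
Remaining 7 whole minutes in the current block: 1800 + 6 × 1798 = 12588 frames.
Within the current minute: 59 × 30 + 28 − 2 = 1796 (labels ;00/;01 skipped at this minute). Total = 71928 + 12588 + 1796 = 86312.

86312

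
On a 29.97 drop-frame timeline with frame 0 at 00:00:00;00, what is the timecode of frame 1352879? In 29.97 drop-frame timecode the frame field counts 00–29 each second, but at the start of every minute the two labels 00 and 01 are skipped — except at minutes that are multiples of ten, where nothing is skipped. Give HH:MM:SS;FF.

12:32:21;03

Ten DF minutes hold 17982 frames, so frame 1352879 lies in block 75 (frames 1348650–1366631) with 4229 frames into that block.
The block's first minute is 1800 frames and the rest 1798 each; 4229 frames reaches minute 2, so 75 × 18 + 2 × 2 = 1354 labels have been skipped so far.
Adding those back, label number 1352879 + 1354 = 1354233 at 30 labels/s is 45141 s + 3 f = 12 h 32 min 21 s frame 3, i.e. 12:32:21;03.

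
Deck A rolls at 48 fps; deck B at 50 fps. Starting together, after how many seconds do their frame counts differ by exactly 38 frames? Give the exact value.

19 seconds

The gap grows by |50 − 48| = 2 frames per second.
Time for a 38-frame gap: 38 ÷ (2) = 19 s.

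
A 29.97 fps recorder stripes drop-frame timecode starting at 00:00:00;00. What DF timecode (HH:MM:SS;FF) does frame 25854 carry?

Ten DF minutes hold 17982 frames, so frame 25854 lies in block 1 (frames 17982–35963) with 7872 frames into that block.
The block's first minute is 1800 frames and the rest 1798 each; 7872 frames reaches minute 4, so 1 × 18 + 4 × 2 = 26 labels have been skipped so far.
Adding those back, label number 25854 + 26 = 25880 at 30 labels/s is 862 s + 20 f = 0 h 14 min 22 s frame 20, i.e. 00:14:22;20.

00:14:22;20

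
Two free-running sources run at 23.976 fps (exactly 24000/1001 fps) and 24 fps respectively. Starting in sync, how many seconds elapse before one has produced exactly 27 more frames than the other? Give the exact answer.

1126.125 seconds

The gap grows by |24 − 24000/1001| = 24/1001 frames per second.
Time for a 27-frame gap: 27 ÷ (24/1001) = 1126.125 s.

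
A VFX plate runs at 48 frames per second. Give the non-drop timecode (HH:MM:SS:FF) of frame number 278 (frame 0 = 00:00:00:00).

00:00:05:38

278 ÷ 48 = 5 full seconds, remainder 38 frames.
5 s = 0 h 0 min 5 s.
Timecode: 00:00:05:38.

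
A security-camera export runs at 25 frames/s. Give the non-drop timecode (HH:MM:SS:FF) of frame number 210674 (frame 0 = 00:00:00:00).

02:20:26:24

210674 ÷ 25 = 8426 full seconds, remainder 24 frames.
8426 s = 2 h 20 min 26 s.
Timecode: 02:20:26:24.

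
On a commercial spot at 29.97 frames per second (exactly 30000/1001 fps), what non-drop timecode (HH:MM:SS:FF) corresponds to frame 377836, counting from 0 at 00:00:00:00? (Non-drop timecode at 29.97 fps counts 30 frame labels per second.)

03:29:54:16

377836 ÷ 30 = 12594 full seconds, remainder 16 frames.
12594 s = 3 h 29 min 54 s.
Timecode: 03:29:54:16.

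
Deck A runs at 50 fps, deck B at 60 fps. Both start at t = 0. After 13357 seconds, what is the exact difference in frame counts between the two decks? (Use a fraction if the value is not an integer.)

A emits 50 × 13357 = 667850 frames; B emits 60 × 13357 = 801420.
Difference = 133570 frames; B is ahead of A.

133570 frames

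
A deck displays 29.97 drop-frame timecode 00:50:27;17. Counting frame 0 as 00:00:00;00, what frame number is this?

90737

Complete 10-minute blocks: 5, each 17982 frames → 89910.
Remaining 0 whole minutes in the current block: 0 frames.
Within the current minute: 27 × 30 + 17 = 827. Total = 89910 + 0 + 827 = 90737.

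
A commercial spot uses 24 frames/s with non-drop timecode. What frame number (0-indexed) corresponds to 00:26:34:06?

Total seconds to the label: (0 × 3600 + 26 × 60 + 34) = 1594.
Frame index = 1594 × 24 + 6 = 38262.

frame 38262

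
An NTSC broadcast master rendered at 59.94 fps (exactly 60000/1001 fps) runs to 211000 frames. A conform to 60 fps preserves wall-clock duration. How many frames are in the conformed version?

211211 frames

Target frames = source frames × (target rate / source rate) = 211000 × (60)/(60000/1001) = 211000 × 1001/1000 = 211211.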